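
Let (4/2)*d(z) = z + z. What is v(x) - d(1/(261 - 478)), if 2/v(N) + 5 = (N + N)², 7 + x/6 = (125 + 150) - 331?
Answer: 571965/124022227 ≈ 0.0046118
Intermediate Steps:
d(z) = z (d(z) = (z + z)/2 = (2*z)/2 = z)
x = -378 (x = -42 + 6*((125 + 150) - 331) = -42 + 6*(275 - 331) = -42 + 6*(-56) = -42 - 336 = -378)
v(N) = 2/(-5 + 4*N²) (v(N) = 2/(-5 + (N + N)²) = 2/(-5 + (2*N)²) = 2/(-5 + 4*N²))
v(x) - d(1/(261 - 478)) = 2/(-5 + 4*(-378)²) - 1/(261 - 478) = 2/(-5 + 4*142884) - 1/(-217) = 2/(-5 + 571536) - 1*(-1/217) = 2/571531 + 1/217 = 571965/124022227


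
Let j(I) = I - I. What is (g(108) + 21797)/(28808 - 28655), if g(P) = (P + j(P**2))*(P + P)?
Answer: 45125/153 ≈ 294.93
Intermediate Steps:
j(I) = 0
g(P) = 2*P**2 (g(P) = (P + 0)*(P + P) = P*(2*P) = 2*P**2)
(g(108) + 21797)/(28808 - 28655) = (2*108**2 + 21797)/(28808 - 28655) = (2*11664 + 21797)/153 = (23328 + 21797)*(1/153) = 45125*(1/153) = 45125/153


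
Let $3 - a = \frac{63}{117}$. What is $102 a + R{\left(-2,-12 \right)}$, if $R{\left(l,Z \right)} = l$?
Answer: $\frac{3238}{13} \approx 249.08$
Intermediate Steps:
$a = \frac{32}{13}$ ($a = 3 - \frac{63}{117} = 3 - 63 \cdot \frac{1}{117} = 3 - \frac{7}{13} = \frac{32}{13} \approx 2.4615$)
$102 a + R{\left(-2,-12 \right)} = 102 \cdot \frac{32}{13} - 2 = \frac{3264}{13} - 2 = \frac{3238}{13}$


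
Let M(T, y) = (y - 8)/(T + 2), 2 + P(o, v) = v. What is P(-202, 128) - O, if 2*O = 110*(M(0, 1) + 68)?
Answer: -6843/2 ≈ -3421.5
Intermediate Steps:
P(o, v) = -2 + v
M(T, y) = (-8 + y)/(2 + T)
O = 7095/2 (O = (110*((-8 + 1)/(2 + 0) + 68))/2 = (110*(-7/2 + 68))/2 = (110*(129/2))/2 = (1/2)*7095 = 7095/2 ≈ 3547.5)
P(-202, 128) - O = (-2 + 128) - 1*7095/2 = 126 - 7095/2 = -6843/2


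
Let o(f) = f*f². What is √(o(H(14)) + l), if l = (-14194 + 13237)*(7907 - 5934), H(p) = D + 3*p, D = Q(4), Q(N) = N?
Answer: 5*I*√71633 ≈ 1338.2*I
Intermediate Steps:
D = 4
H(p) = 4 + 3*p
o(f) = f³
l = -1888161 (l = -957*1973 = -1888161)
√(o(H(14)) + l) = √((4 + 3*14)³ - 1888161) = √((4 + 42)³ - 1888161) = √(46³ - 1888161) = √(97336 - 1888161) = √(-1790825) = 5*I*√71633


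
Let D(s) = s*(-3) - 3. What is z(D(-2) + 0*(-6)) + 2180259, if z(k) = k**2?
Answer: 2180268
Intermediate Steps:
D(s) = -3 - 3*s (D(s) = -3*s - 3 = -3 - 3*s)
z(D(-2) + 0*(-6)) + 2180259 = ((-3 - 3*(-2)) + 0*(-6))**2 + 2180259 = ((-3 + 6) + 0)**2 + 2180259 = (3 + 0)**2 + 2180259 = 3**2 + 2180259 = 9 + 2180259 = 2180268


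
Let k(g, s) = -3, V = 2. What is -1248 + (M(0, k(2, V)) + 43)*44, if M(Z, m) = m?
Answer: 512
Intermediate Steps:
-1248 + (M(0, k(2, V)) + 43)*44 = -1248 + (-3 + 43)*44 = -1248 + 40*44 = -1248 + 1760 = 512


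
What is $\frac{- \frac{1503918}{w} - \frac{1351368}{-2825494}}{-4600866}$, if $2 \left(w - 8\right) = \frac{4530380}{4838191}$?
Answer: $\frac{571081229198571743}{14794662016946426202} \approx 0.038601$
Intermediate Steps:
$w = \frac{40970718}{4838191}$ ($w = 8 + \frac{4530380 \cdot \frac{1}{4838191}}{2} = 8 + \frac{1}{2} \cdot \frac{4530380}{4838191} = 8 + \frac{2265190}{4838191} = \frac{40970718}{4838191} \approx 8.4682$)
$\frac{- \frac{1503918}{w} - \frac{1351368}{-2825494}}{-4600866} = \frac{- \frac{1503918}{\frac{40970718}{4838191}} - \frac{1351368}{-2825494}}{-4600866} = \left(\left(-1503918\right) \frac{4838191}{40970718} - - \frac{675684}{1412747}\right) \left(- \frac{1}{4600866}\right) = \left(- \frac{404235696241}{2276151} + \frac{675684}{1412747}\right) \left(- \frac{1}{4600866}\right) = \left(- \frac{571081229198571743}{3215625496797}\right) \left(- \frac{1}{4600866}\right) = \frac{571081229198571743}{14794662016946426202}$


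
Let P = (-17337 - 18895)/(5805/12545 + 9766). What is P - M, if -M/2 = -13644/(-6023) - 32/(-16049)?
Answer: 1953610009100944/2368638580479985 ≈ 0.82478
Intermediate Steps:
M = -438330584/96663127 (M = -2*(-13644/(-6023) - 32/(-16049)) = -2*(-13644*(-1/6023) - 32*(-1/16049)) = -2*(13644/6023 + 32/16049) = -2*219165292/96663127 = -438330584/96663127 ≈ -4.5346)
P = -90906088/24504055 (P = -36232/(5805*(1/12545) + 9766) = -36232/(1161/2509 + 9766) = -36232/24504055/2509 = -36232*2509/24504055 = -90906088/24504055 ≈ -3.7098)
P - M = -90906088/24504055 - 1*(-438330584/96663127) = -90906088/24504055 + 438330584/96663127 = 1953610009100944/2368638580479985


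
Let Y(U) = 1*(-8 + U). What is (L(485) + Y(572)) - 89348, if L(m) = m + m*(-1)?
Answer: -88784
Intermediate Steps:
L(m) = 0 (L(m) = m - m = 0)
Y(U) = -8 + U
(L(485) + Y(572)) - 89348 = (0 + (-8 + 572)) - 89348 = (0 + 564) - 89348 = 564 - 89348 = -88784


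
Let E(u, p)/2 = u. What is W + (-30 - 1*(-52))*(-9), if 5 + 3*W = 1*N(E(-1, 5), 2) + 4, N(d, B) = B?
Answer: -593/3 ≈ -197.67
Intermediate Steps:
E(u, p) = 2*u
W = ⅓ (W = -5/3 + (1*2 + 4)/3 = -5/3 + (2 + 4)/3 = -5/3 + (⅓)*6 = -5/3 + 2 = ⅓ ≈ 0.33333)
W + (-30 - 1*(-52))*(-9) = ⅓ + (-30 - 1*(-52))*(-9) = ⅓ + (-30 + 52)*(-9) = ⅓ + 22*(-9) = ⅓ - 198 = -593/3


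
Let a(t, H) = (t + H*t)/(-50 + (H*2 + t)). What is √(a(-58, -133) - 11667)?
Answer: I*√3377679/17 ≈ 108.11*I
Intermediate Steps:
a(t, H) = (t + H*t)/(-50 + t + 2*H) (a(t, H) = (t + H*t)/(-50 + (2*H + t)) = (t + H*t)/(-50 + (t + 2*H)) = (t + H*t)/(-50 + t + 2*H))
√(a(-58, -133) - 11667) = √(-58*(1 - 133)/(-50 - 58 + 2*(-133)) - 11667) = √(-58*(-132)/(-50 - 58 - 266) - 11667) = √(-58*(-132)/(-374) - 11667) = √(-58*(-1/374)*(-132) - 11667) = √(-348/17 - 11667) = √(-198687/17) = I*√3377679/17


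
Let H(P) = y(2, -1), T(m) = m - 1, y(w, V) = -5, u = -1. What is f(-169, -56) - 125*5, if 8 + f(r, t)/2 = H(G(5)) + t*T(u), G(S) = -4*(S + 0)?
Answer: -427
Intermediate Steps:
T(m) = -1 + m
G(S) = -4*S
H(P) = -5
f(r, t) = -26 - 4*t (f(r, t) = -16 + 2*(-5 + t*(-1 - 1)) = -16 + 2*(-5 + t*(-2)) = -16 + 2*(-5 - 2*t) = -16 + (-10 - 4*t) = -26 - 4*t)
f(-169, -56) - 125*5 = (-26 - 4*(-56)) - 125*5 = (-26 + 224) - 625 = 198 - 625 = -427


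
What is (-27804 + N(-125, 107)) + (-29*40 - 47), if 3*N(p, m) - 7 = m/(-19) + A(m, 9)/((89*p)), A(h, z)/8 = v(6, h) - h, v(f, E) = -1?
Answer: -18396294709/634125 ≈ -29011.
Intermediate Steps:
A(h, z) = -8 - 8*h (A(h, z) = 8*(-1 - h) = -8 - 8*h)
N(p, m) = 7/3 - m/57 + (-8 - 8*m)/(267*p) (N(p, m) = 7/3 + (m/(-19) + (-8 - 8*m)/((89*p)))/3 = 7/3 + (m*(-1/19) + (-8 - 8*m)*(1/(89*p)))/3 = 7/3 + (-m/19 + (-8 - 8*m)/(89*p))/3 = 7/3 + (-m/57 + (-8 - 8*m)/(267*p)) = 7/3 - m/57 + (-8 - 8*m)/(267*p))
(-27804 + N(-125, 107)) + (-29*40 - 47) = (-27804 + (1/5073)*(-152 - 152*107 - 89*(-125)*(-133 + 107))/(-125)) + (-29*40 - 47) = (-27804 + (1/5073)*(-1/125)*(-152 - 16264 - 89*(-125)*(-26))) + (-1160 - 47) = (-27804 + (1/5073)*(-1/125)*(-152 - 16264 - 289250)) - 1207 = (-27804 + (1/5073)*(-1/125)*(-305666)) - 1207 = (-27804 + 305666/634125) - 1207 = -17630905834/634125 - 1207 = -18396294709/634125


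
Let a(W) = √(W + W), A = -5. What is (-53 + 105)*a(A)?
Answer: 52*I*√10 ≈ 164.44*I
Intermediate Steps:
a(W) = √2*√W (a(W) = √(2*W) = √2*√W)
(-53 + 105)*a(A) = (-53 + 105)*(√2*√(-5)) = 52*(√2*(I*√5)) = 52*(I*√10) = 52*I*√10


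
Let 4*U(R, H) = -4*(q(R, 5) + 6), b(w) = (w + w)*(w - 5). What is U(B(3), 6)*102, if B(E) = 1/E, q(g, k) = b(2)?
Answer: 612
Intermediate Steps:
b(w) = 2*w*(-5 + w) (b(w) = (2*w)*(-5 + w) = 2*w*(-5 + w))
q(g, k) = -12 (q(g, k) = 2*2*(-5 + 2) = 2*2*(-3) = -12)
U(R, H) = 6 (U(R, H) = (-4*(-12 + 6))/4 = (-4*(-6))/4 = (1/4)*24 = 6)
U(B(3), 6)*102 = 6*102 = 612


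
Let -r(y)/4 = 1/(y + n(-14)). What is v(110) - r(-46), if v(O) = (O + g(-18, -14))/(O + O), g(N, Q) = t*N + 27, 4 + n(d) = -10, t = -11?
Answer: 961/660 ≈ 1.4561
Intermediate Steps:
n(d) = -14 (n(d) = -4 - 10 = -14)
g(N, Q) = 27 - 11*N (g(N, Q) = -11*N + 27 = 27 - 11*N)
r(y) = -4/(-14 + y) (r(y) = -4/(y - 14) = -4/(-14 + y))
v(O) = (225 + O)/(2*O) (v(O) = (O + (27 - 11*(-18)))/(O + O) = (O + (27 + 198))/((2*O)) = (O + 225)*(1/(2*O)) = (225 + O)*(1/(2*O)) = (225 + O)/(2*O))
v(110) - r(-46) = (½)*(225 + 110)/110 - (-4)/(-14 - 46) = (½)*(1/110)*335 - (-4)/(-60) = 67/44 - (-4)*(-1)/60 = 67/44 - 1*1/15 = 67/44 - 1/15 = 961/660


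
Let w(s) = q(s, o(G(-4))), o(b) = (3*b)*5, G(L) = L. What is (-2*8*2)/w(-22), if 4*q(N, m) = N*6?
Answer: 32/33 ≈ 0.96970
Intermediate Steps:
o(b) = 15*b
q(N, m) = 3*N/2 (q(N, m) = (N*6)/4 = (6*N)/4 = 3*N/2)
w(s) = 3*s/2
(-2*8*2)/w(-22) = (-2*8*2)/(((3/2)*(-22))) = -16*2/(-33) = -32*(-1/33) = 32/33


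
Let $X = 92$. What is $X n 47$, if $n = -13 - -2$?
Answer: $-47564$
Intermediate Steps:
$n = -11$ ($n = -13 + 2 = -11$)
$X n 47 = 92 \left(-11\right) 47 = \left(-1012\right) 47 = -47564$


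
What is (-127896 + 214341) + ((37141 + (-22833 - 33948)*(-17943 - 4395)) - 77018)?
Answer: 1268420546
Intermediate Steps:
(-127896 + 214341) + ((37141 + (-22833 - 33948)*(-17943 - 4395)) - 77018) = 86445 + ((37141 - 56781*(-22338)) - 77018) = 86445 + ((37141 + 1268373978) - 77018) = 86445 + (1268411119 - 77018) = 86445 + 1268334101 = 1268420546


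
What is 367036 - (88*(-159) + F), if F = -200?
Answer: 381228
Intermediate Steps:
367036 - (88*(-159) + F) = 367036 - (88*(-159) - 200) = 367036 - (-13992 - 200) = 367036 - 1*(-14192) = 367036 + 14192 = 381228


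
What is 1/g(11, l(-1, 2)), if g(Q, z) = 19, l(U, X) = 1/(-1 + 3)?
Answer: 1/19 ≈ 0.052632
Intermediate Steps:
l(U, X) = ½ (l(U, X) = 1/2 = ½)
1/g(11, l(-1, 2)) = 1/19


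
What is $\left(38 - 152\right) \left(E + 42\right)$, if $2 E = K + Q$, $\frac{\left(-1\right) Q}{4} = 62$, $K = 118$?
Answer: $2622$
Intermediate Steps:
$Q = -248$ ($Q = \left(-4\right) 62 = -248$)
$E = -65$ ($E = \frac{118 - 248}{2} = \frac{1}{2} \left(-130\right) = -65$)
$\left(38 - 152\right) \left(E + 42\right) = \left(38 - 152\right) \left(-65 + 42\right) = \left(-114\right) \left(-23\right) = 2622$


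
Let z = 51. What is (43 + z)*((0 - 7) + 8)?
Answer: 94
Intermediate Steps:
(43 + z)*((0 - 7) + 8) = (43 + 51)*((0 - 7) + 8) = 94*(-7 + 8) = 94*1 = 94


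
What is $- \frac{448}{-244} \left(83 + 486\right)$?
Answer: $\frac{63728}{61} \approx 1044.7$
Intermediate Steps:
$- \frac{448}{-244} \left(83 + 486\right) = \left(-448\right) \left(- \frac{1}{244}\right) 569 = \frac{112}{61} \cdot 569 = \frac{63728}{61}$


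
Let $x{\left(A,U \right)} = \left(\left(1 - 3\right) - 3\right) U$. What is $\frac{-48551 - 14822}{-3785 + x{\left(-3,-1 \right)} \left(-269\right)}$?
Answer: $\frac{63373}{5130} \approx 12.353$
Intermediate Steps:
$x{\left(A,U \right)} = - 5 U$ ($x{\left(A,U \right)} = \left(-2 - 3\right) U = - 5 U$)
$\frac{-48551 - 14822}{-3785 + x{\left(-3,-1 \right)} \left(-269\right)} = \frac{-48551 - 14822}{-3785 + \left(-5\right) \left(-1\right) \left(-269\right)} = - \frac{63373}{-3785 + 5 \left(-269\right)} = - \frac{63373}{-3785 - 1345} = - \frac{63373}{-5130} = \left(-63373\right) \left(- \frac{1}{5130}\right) = \frac{63373}{5130}$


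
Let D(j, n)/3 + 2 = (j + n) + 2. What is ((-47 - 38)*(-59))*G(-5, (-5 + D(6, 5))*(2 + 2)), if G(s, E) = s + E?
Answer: 536605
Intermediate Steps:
D(j, n) = 3*j + 3*n (D(j, n) = -6 + 3*((j + n) + 2) = -6 + 3*(2 + j + n) = -6 + (6 + 3*j + 3*n) = 3*j + 3*n)
G(s, E) = E + s
((-47 - 38)*(-59))*G(-5, (-5 + D(6, 5))*(2 + 2)) = ((-47 - 38)*(-59))*((-5 + (3*6 + 3*5))*(2 + 2) - 5) = (-85*(-59))*((-5 + (18 + 15))*4 - 5) = 5015*((-5 + 33)*4 - 5) = 5015*(28*4 - 5) = 5015*(112 - 5) = 5015*107 = 536605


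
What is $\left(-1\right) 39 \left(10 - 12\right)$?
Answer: $78$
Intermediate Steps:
$\left(-1\right) 39 \left(10 - 12\right) = \left(-39\right) \left(-2\right) = 78$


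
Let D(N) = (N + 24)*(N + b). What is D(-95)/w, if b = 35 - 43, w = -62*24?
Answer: -7313/1488 ≈ -4.9146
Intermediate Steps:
w = -1488
b = -8
D(N) = (-8 + N)*(24 + N) (D(N) = (N + 24)*(N - 8) = (24 + N)*(-8 + N) = (-8 + N)*(24 + N))
D(-95)/w = (-192 + (-95)**2 + 16*(-95))/(-1488) = (-192 + 9025 - 1520)*(-1/1488) = 7313*(-1/1488) = -7313/1488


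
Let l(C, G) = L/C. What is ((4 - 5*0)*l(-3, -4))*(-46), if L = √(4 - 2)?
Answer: 184*√2/3 ≈ 86.738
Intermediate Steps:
L = √2 ≈ 1.4142
l(C, G) = √2/C
((4 - 5*0)*l(-3, -4))*(-46) = ((4 - 5*0)*(√2/(-3)))*(-46) = ((4 + 0)*(√2*(-⅓)))*(-46) = (4*(-√2/3))*(-46) = -4*√2/3*(-46) = 184*√2/3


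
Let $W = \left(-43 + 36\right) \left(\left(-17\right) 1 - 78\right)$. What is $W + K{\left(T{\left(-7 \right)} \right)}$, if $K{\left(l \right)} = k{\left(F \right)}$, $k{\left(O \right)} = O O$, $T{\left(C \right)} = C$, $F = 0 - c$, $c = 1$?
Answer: $666$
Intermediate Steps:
$F = -1$ ($F = 0 - 1 = -1$)
$k{\left(O \right)} = O^{2}$
$K{\left(l \right)} = 1$ ($K{\left(l \right)} = \left(-1\right)^{2} = 1$)
$W = 665$ ($W = - 7 \left(-17 - 78\right) = \left(-7\right) \left(-95\right) = 665$)
$W + K{\left(T{\left(-7 \right)} \right)} = 665 + 1 = 666$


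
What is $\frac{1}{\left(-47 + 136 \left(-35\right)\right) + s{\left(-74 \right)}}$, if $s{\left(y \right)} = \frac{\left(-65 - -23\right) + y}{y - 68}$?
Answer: $- \frac{71}{341239} \approx -0.00020807$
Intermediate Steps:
$s{\left(y \right)} = \frac{-42 + y}{-68 + y}$ ($s{\left(y \right)} = \frac{\left(-65 + 23\right) + y}{-68 + y} = \frac{-42 + y}{-68 + y}$)
$\frac{1}{\left(-47 + 136 \left(-35\right)\right) + s{\left(-74 \right)}} = \frac{1}{\left(-47 + 136 \left(-35\right)\right) + \frac{-42 - 74}{-68 - 74}} = \frac{1}{\left(-47 - 4760\right) + \frac{1}{-142} \left(-116\right)} = \frac{1}{-4807 - - \frac{58}{71}} = \frac{1}{-4807 + \frac{58}{71}} = \frac{1}{- \frac{341239}{71}} = - \frac{71}{341239}$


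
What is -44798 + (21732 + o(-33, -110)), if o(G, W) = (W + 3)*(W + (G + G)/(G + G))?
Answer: -11403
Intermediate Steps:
o(G, W) = (1 + W)*(3 + W) (o(G, W) = (3 + W)*(W + (2*G)/((2*G))) = (3 + W)*(W + (2*G)*(1/(2*G))) = (3 + W)*(W + 1) = (3 + W)*(1 + W) = (1 + W)*(3 + W))
-44798 + (21732 + o(-33, -110)) = -44798 + (21732 + (3 + (-110)² + 4*(-110))) = -44798 + (21732 + (3 + 12100 - 440)) = -44798 + (21732 + 11663) = -44798 + 33395 = -11403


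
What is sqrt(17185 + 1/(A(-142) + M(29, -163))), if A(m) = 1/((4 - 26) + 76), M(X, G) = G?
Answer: sqrt(1331108397931)/8801 ≈ 131.09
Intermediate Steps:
A(m) = 1/54 (A(m) = 1/(-22 + 76) = 1/54)
sqrt(17185 + 1/(A(-142) + M(29, -163))) = sqrt(17185 + 1/(1/54 - 163)) = sqrt(17185 + 1/(-8801/54)) = sqrt(17185 - 54/8801) = sqrt(151245131/8801) = sqrt(1331108397931)/8801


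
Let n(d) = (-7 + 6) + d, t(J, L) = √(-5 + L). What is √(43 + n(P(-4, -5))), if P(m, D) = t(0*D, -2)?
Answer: √(42 + I*√7) ≈ 6.4839 + 0.20402*I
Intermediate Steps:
P(m, D) = I*√7 (P(m, D) = √(-5 - 2) = √(-7) = I*√7)
n(d) = -1 + d
√(43 + n(P(-4, -5))) = √(43 + (-1 + I*√7)) = √(42 + I*√7)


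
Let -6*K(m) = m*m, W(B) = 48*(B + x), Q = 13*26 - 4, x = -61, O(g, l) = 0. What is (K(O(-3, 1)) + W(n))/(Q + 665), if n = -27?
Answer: -1408/333 ≈ -4.2282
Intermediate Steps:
Q = 334 (Q = 338 - 4 = 334)
W(B) = -2928 + 48*B (W(B) = 48*(B - 61) = 48*(-61 + B) = -2928 + 48*B)
K(m) = -m**2/6 (K(m) = -m*m/6 = -m**2/6)
(K(O(-3, 1)) + W(n))/(Q + 665) = (-1/6*0**2 + (-2928 + 48*(-27)))/(334 + 665) = (-1/6*0 + (-2928 - 1296))/999 = (0 - 4224)*(1/999) = -4224*1/999 = -1408/333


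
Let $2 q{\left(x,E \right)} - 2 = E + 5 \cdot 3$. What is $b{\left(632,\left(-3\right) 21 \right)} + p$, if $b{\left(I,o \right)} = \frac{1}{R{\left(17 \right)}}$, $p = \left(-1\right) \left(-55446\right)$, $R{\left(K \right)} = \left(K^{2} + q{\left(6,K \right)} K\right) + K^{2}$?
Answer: $\frac{48071683}{867} \approx 55446.0$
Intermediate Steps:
$q{\left(x,E \right)} = \frac{17}{2} + \frac{E}{2}$ ($q{\left(x,E \right)} = 1 + \frac{E + 5 \cdot 3}{2} = 1 + \frac{E + 15}{2} = 1 + \frac{15 + E}{2} = 1 + \left(\frac{15}{2} + \frac{E}{2}\right) = \frac{17}{2} + \frac{E}{2}$)
$R{\left(K \right)} = 2 K^{2} + K \left(\frac{17}{2} + \frac{K}{2}\right)$ ($R{\left(K \right)} = \left(K^{2} + \left(\frac{17}{2} + \frac{K}{2}\right) K\right) + K^{2} = \left(K^{2} + K \left(\frac{17}{2} + \frac{K}{2}\right)\right) + K^{2} = 2 K^{2} + K \left(\frac{17}{2} + \frac{K}{2}\right)$)
$p = 55446$
$b{\left(I,o \right)} = \frac{1}{867}$ ($b{\left(I,o \right)} = \frac{1}{\frac{1}{2} \cdot 17 \left(17 + 5 \cdot 17\right)} = \frac{1}{\frac{1}{2} \cdot 17 \left(17 + 85\right)} = \frac{1}{\frac{1}{2} \cdot 17 \cdot 102} = \frac{1}{867}$)
$b{\left(632,\left(-3\right) 21 \right)} + p = \frac{1}{867} + 55446 = \frac{48071683}{867}$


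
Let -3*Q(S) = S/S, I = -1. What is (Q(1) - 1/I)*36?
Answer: 24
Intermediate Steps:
Q(S) = -1/3 (Q(S) = -S/(3*S) = -1/3*1 = -1/3)
(Q(1) - 1/I)*36 = (-1/3 - 1/(-1))*36 = (-1/3 - 1*(-1))*36 = (-1/3 + 1)*36 = (2/3)*36 = 24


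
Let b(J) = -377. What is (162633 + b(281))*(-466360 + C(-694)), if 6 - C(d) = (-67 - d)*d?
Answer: -5064983296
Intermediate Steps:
C(d) = 6 - d*(-67 - d) (C(d) = 6 - (-67 - d)*d = 6 - d*(-67 - d))
(162633 + b(281))*(-466360 + C(-694)) = (162633 - 377)*(-466360 + (6 + (-694)² + 67*(-694))) = 162256*(-466360 + (6 + 481636 - 46498)) = 162256*(-466360 + 435144) = 162256*(-31216) = -5064983296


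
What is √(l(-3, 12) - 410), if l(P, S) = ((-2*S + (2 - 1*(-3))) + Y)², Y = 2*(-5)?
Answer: √431 ≈ 20.761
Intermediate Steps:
Y = -10
l(P, S) = (-5 - 2*S)² (l(P, S) = ((-2*S + (2 - 1*(-3))) - 10)² = ((-2*S + (2 + 3)) - 10)² = ((-2*S + 5) - 10)² = ((5 - 2*S) - 10)² = (-5 - 2*S)²)
√(l(-3, 12) - 410) = √((5 + 2*12)² - 410) = √((5 + 24)² - 410) = √(29² - 410) = √(841 - 410) = √431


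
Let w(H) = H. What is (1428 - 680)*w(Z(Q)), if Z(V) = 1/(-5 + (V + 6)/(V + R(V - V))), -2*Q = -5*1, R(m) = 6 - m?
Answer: -187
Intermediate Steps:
Q = 5/2 (Q = -(-5)/2 = -1/2*(-5) = 5/2 ≈ 2.5000)
Z(V) = -1/4 (Z(V) = 1/(-5 + (V + 6)/(V + (6 - (V - V)))) = 1/(-5 + (6 + V)/(V + (6 - 1*0))) = 1/(-5 + (6 + V)/(V + (6 + 0))) = 1/(-5 + (6 + V)/(V + 6)) = 1/(-5 + (6 + V)/(6 + V)) = 1/(-5 + 1) = 1/(-4) = -1/4)
(1428 - 680)*w(Z(Q)) = (1428 - 680)*(-1/4) = 748*(-1/4) = -187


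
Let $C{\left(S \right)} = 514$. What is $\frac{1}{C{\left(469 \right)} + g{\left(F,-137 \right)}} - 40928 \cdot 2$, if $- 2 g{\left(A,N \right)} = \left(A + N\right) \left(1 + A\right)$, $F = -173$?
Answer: $- \frac{2140206977}{26146} \approx -81856.0$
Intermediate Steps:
$g{\left(A,N \right)} = - \frac{\left(1 + A\right) \left(A + N\right)}{2}$ ($g{\left(A,N \right)} = - \frac{\left(A + N\right) \left(1 + A\right)}{2} = - \frac{\left(1 + A\right) \left(A + N\right)}{2}$)
$\frac{1}{C{\left(469 \right)} + g{\left(F,-137 \right)}} - 40928 \cdot 2 = \frac{1}{514 - \left(-155 + \frac{23701}{2} + \frac{29929}{2}\right)} - 40928 \cdot 2 = \frac{1}{514 + \left(\frac{173}{2} + \frac{137}{2} - \frac{29929}{2} - \frac{23701}{2}\right)} - 81856 = \frac{1}{514 - 26660} - 81856 = \frac{1}{-26146} - 81856 = - \frac{1}{26146} - 81856 = - \frac{2140206977}{26146}$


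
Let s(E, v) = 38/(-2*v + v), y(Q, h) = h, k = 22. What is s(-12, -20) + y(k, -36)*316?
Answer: -113741/10 ≈ -11374.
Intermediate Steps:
s(E, v) = -38/v (s(E, v) = 38/((-v)) = 38*(-1/v) = -38/v)
s(-12, -20) + y(k, -36)*316 = -38/(-20) - 36*316 = -38*(-1/20) - 11376 = 19/10 - 11376 = -113741/10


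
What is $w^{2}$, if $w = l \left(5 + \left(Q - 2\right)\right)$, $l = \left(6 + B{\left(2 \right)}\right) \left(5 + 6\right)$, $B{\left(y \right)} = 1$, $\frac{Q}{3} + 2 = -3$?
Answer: $853776$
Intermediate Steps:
$Q = -15$ ($Q = -6 + 3 \left(-3\right) = -6 - 9 = -15$)
$l = 77$ ($l = \left(6 + 1\right) \left(5 + 6\right) = 7 \cdot 11 = 77$)
$w = -924$ ($w = 77 \left(5 - 17\right) = 77 \left(-12\right) = -924$)
$w^{2} = \left(-924\right)^{2} = 853776$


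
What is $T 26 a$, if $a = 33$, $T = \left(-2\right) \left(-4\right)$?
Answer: $6864$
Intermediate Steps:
$T = 8$
$T 26 a = 8 \cdot 26 \cdot 33 = 208 \cdot 33 = 6864$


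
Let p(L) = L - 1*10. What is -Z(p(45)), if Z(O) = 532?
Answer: -532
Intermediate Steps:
p(L) = -10 + L (p(L) = L - 10 = -10 + L)
-Z(p(45)) = -1*532 = -532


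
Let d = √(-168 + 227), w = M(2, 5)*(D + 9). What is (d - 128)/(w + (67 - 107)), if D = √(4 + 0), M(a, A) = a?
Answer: 64/9 - √59/18 ≈ 6.6844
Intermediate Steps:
D = 2 (D = √4 = 2)
w = 22 (w = 2*(2 + 9) = 2*11 = 22)
d = √59 ≈ 7.6811
(d - 128)/(w + (67 - 107)) = (√59 - 128)/(22 + (67 - 107)) = (-128 + √59)/(22 - 40) = (-128 + √59)/(-18) = (-128 + √59)*(-1/18) = 64/9 - √59/18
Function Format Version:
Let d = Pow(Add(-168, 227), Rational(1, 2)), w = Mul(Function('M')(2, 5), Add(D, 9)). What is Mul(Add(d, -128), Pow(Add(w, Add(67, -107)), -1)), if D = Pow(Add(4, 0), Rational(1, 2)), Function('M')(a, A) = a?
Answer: Add(Rational(64, 9), Mul(Rational(-1, 18), Pow(59, Rational(1, 2)))) ≈ 6.6844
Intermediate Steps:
D = 2 (D = Pow(4, Rational(1, 2)) = 2)
w = 22 (w = Mul(2, Add(2, 9)) = Mul(2, 11) = 22)
d = Pow(59, Rational(1, 2)) ≈ 7.6811
Mul(Add(d, -128), Pow(Add(w, Add(67, -107)), -1)) = Mul(Add(Pow(59, Rational(1, 2)), -128), Pow(Add(22, Add(67, -107)), -1)) = Mul(Add(-128, Pow(59, Rational(1, 2))), Pow(Add(22, -40), -1)) = Mul(Add(-128, Pow(59, Rational(1, 2))), Pow(-18, -1)) = Mul(Add(-128, Pow(59, Rational(1, 2))), Rational(-1, 18)) = Add(Rational(64, 9), Mul(Rational(-1, 18), Pow(59, Rational(1, 2))))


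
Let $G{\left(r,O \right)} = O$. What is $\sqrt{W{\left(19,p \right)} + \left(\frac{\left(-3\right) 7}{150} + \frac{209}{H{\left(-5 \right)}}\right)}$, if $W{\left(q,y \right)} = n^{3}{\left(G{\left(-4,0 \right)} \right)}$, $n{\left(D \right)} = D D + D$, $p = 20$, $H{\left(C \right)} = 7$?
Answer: $\frac{\sqrt{145614}}{70} \approx 5.4513$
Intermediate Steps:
$n{\left(D \right)} = D + D^{2}$ ($n{\left(D \right)} = D^{2} + D = D + D^{2}$)
$W{\left(q,y \right)} = 0$ ($W{\left(q,y \right)} = \left(0 \left(1 + 0\right)\right)^{3} = \left(0 \cdot 1\right)^{3} = 0^{3} = 0$)
$\sqrt{W{\left(19,p \right)} + \left(\frac{\left(-3\right) 7}{150} + \frac{209}{H{\left(-5 \right)}}\right)} = \sqrt{0 + \left(\frac{\left(-3\right) 7}{150} + \frac{209}{7}\right)} = \sqrt{0 + \left(\left(-21\right) \frac{1}{150} + 209 \cdot \frac{1}{7}\right)} = \sqrt{0 + \left(- \frac{7}{50} + \frac{209}{7}\right)} = \sqrt{0 + \frac{10401}{350}} = \sqrt{\frac{10401}{350}} = \frac{\sqrt{145614}}{70}$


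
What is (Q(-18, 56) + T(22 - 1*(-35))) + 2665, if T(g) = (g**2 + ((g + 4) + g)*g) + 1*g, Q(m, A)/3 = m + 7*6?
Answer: 12769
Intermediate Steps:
Q(m, A) = 126 + 3*m (Q(m, A) = 3*(m + 7*6) = 3*(m + 42) = 3*(42 + m) = 126 + 3*m)
T(g) = g + g**2 + g*(4 + 2*g) (T(g) = (g**2 + ((4 + g) + g)*g) + g = (g**2 + (4 + 2*g)*g) + g = (g**2 + g*(4 + 2*g)) + g = g + g**2 + g*(4 + 2*g))
(Q(-18, 56) + T(22 - 1*(-35))) + 2665 = ((126 + 3*(-18)) + (22 - 1*(-35))*(5 + 3*(22 - 1*(-35)))) + 2665 = ((126 - 54) + (22 + 35)*(5 + 3*(22 + 35))) + 2665 = (72 + 57*(5 + 3*57)) + 2665 = (72 + 57*(5 + 171)) + 2665 = (72 + 57*176) + 2665 = (72 + 10032) + 2665 = 10104 + 2665 = 12769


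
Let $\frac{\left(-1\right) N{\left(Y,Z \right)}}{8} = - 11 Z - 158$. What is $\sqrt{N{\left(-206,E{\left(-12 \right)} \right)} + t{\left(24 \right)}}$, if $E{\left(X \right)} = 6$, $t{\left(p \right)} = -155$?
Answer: $\sqrt{1637} \approx 40.46$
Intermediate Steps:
$N{\left(Y,Z \right)} = 1264 + 88 Z$ ($N{\left(Y,Z \right)} = - 8 \left(- 11 Z - 158\right) = - 8 \left(-158 - 11 Z\right) = 1264 + 88 Z$)
$\sqrt{N{\left(-206,E{\left(-12 \right)} \right)} + t{\left(24 \right)}} = \sqrt{\left(1264 + 88 \cdot 6\right) - 155} = \sqrt{\left(1264 + 528\right) - 155} = \sqrt{1792 - 155} = \sqrt{1637}$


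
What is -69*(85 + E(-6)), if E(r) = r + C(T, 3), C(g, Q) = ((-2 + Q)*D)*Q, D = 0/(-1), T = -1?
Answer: -5451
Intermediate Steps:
D = 0 (D = 0*(-1) = 0)
C(g, Q) = 0 (C(g, Q) = ((-2 + Q)*0)*Q = 0*Q = 0)
E(r) = r (E(r) = r + 0 = r)
-69*(85 + E(-6)) = -69*(85 - 6) = -69*79 = -5451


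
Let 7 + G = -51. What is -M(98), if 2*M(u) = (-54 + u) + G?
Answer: 7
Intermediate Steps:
G = -58 (G = -7 - 51 = -58)
M(u) = -56 + u/2 (M(u) = ((-54 + u) - 58)/2 = (-112 + u)/2 = -56 + u/2)
-M(98) = -(-56 + (1/2)*98) = -(-56 + 49) = -1*(-7) = 7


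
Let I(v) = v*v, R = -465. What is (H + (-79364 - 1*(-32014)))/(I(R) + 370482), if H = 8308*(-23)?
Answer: -79478/195569 ≈ -0.40639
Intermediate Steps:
H = -191084
I(v) = v²
(H + (-79364 - 1*(-32014)))/(I(R) + 370482) = (-191084 + (-79364 - 1*(-32014)))/((-465)² + 370482) = (-191084 + (-79364 + 32014))/(216225 + 370482) = (-191084 - 47350)/586707 = -238434*1/586707 = -79478/195569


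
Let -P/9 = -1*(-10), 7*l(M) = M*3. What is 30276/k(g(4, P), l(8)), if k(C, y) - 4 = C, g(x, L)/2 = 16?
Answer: 841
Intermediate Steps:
l(M) = 3*M/7 (l(M) = (M*3)/7 = (3*M)/7 = 3*M/7)
P = -90 (P = -(-9)*(-10) = -9*10 = -90)
g(x, L) = 32 (g(x, L) = 2*16 = 32)
k(C, y) = 4 + C
30276/k(g(4, P), l(8)) = 30276/(4 + 32) = 30276/36 = 30276*(1/36) = 841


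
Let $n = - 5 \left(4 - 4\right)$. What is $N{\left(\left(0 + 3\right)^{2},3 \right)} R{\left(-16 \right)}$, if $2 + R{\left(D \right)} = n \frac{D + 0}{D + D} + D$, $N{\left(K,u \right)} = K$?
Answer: $-162$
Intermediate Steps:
$n = 0$ ($n = \left(-5\right) 0 = 0$)
$R{\left(D \right)} = -2 + D$ ($R{\left(D \right)} = -2 + \left(0 \frac{D + 0}{D + D} + D\right) = -2 + \left(0 \frac{D}{2 D} + D\right) = -2 + \left(0 D \frac{1}{2 D} + D\right) = -2 + \left(0 \cdot \frac{1}{2} + D\right) = -2 + \left(0 + D\right) = -2 + D$)
$N{\left(\left(0 + 3\right)^{2},3 \right)} R{\left(-16 \right)} = \left(0 + 3\right)^{2} \left(-2 - 16\right) = 3^{2} \left(-18\right) = 9 \left(-18\right) = -162$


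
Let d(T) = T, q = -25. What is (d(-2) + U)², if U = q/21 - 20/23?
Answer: 3845521/233289 ≈ 16.484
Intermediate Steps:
U = -995/483 (U = -25/21 - 20/23 = -995/483 ≈ -2.0600)
(d(-2) + U)² = (-2 - 995/483)² = (-1961/483)² = 3845521/233289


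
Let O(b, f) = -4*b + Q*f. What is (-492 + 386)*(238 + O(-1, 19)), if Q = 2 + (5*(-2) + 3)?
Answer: -15582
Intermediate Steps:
Q = -5 (Q = 2 + (-10 + 3) = 2 - 7 = -5)
O(b, f) = -5*f - 4*b (O(b, f) = -4*b - 5*f = -5*f - 4*b)
(-492 + 386)*(238 + O(-1, 19)) = (-492 + 386)*(238 + (-5*19 - 4*(-1))) = -106*(238 + (-95 + 4)) = -106*(238 - 91) = -106*147 = -15582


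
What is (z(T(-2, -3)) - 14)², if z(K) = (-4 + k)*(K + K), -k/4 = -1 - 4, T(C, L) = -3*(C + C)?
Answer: 136900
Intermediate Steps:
T(C, L) = -6*C
k = 20 (k = -4*(-1 - 4) = -4*(-5) = 20)
z(K) = 32*K (z(K) = (-4 + 20)*(K + K) = 16*(2*K) = 32*K)
(z(T(-2, -3)) - 14)² = (32*(-6*(-2)) - 14)² = (32*12 - 14)² = (384 - 14)² = 370² = 136900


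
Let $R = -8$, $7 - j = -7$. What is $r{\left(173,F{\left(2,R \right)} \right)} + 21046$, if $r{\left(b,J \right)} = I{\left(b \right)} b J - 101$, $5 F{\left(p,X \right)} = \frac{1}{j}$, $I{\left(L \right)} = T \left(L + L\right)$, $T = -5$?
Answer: $\frac{116686}{7} \approx 16669.0$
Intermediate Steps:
$j = 14$ ($j = 7 - -7 = 7 + 7 = 14$)
$I{\left(L \right)} = - 10 L$ ($I{\left(L \right)} = - 5 \left(L + L\right) = - 5 \cdot 2 L = - 10 L$)
$F{\left(p,X \right)} = \frac{1}{70}$ ($F{\left(p,X \right)} = \frac{1}{5 \cdot 14} = \frac{1}{5} \cdot \frac{1}{14} = \frac{1}{70}$)
$r{\left(b,J \right)} = -101 - 10 J b^{2}$ ($r{\left(b,J \right)} = - 10 b b J - 101 = - 10 b^{2} J - 101 = - 10 J b^{2} - 101 = -101 - 10 J b^{2}$)
$r{\left(173,F{\left(2,R \right)} \right)} + 21046 = \left(-101 - \frac{173^{2}}{7}\right) + 21046 = \left(-101 - \frac{1}{7} \cdot 29929\right) + 21046 = \left(-101 - \frac{29929}{7}\right) + 21046 = - \frac{30636}{7} + 21046 = \frac{116686}{7}$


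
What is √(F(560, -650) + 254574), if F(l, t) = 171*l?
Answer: 3*√38926 ≈ 591.89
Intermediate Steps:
√(F(560, -650) + 254574) = √(171*560 + 254574) = √(95760 + 254574) = √350334 = 3*√38926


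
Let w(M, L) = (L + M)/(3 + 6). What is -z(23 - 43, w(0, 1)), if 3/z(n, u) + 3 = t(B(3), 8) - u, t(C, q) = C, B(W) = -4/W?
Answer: 27/40 ≈ 0.67500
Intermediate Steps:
w(M, L) = L/9 + M/9 (w(M, L) = (L + M)/9 = (L + M)*(⅑) = L/9 + M/9)
z(n, u) = 3/(-13/3 - u) (z(n, u) = 3/(-3 + (-4/3 - u)) = 3/(-13/3 - u))
-z(23 - 43, w(0, 1)) = -(-9)/(13 + 3*((⅑)*1 + (⅑)*0)) = -(-9)/(13 + 3*(⅑ + 0)) = -(-9)/(13 + 3*(⅑)) = -(-9)/(13 + ⅓) = -(-9)/40/3 = -(-9)*3/40 = -1*(-27/40) = 27/40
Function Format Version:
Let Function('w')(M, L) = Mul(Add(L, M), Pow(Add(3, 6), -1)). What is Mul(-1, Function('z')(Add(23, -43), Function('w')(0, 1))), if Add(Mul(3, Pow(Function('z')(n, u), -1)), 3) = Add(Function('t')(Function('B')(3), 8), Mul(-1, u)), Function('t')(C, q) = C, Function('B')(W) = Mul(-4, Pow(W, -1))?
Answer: Rational(27, 40) ≈ 0.67500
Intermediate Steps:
Function('w')(M, L) = Add(Mul(Rational(1, 9), L), Mul(Rational(1, 9), M)) (Function('w')(M, L) = Mul(Add(L, M), Pow(9, -1)) = Mul(Add(L, M), Rational(1, 9)) = Add(Mul(Rational(1, 9), L), Mul(Rational(1, 9), M)))
Function('z')(n, u) = Mul(3, Pow(Add(Rational(-13, 3), Mul(-1, u)), -1)) (Function('z')(n, u) = Mul(3, Pow(Add(-3, Add(Mul(-4, Pow(3, -1)), Mul(-1, u))), -1)) = Mul(3, Pow(Add(-3, Add(Mul(-4, Rational(1, 3)), Mul(-1, u))), -1)) = Mul(3, Pow(Add(-3, Add(Rational(-4, 3), Mul(-1, u))), -1)) = Mul(3, Pow(Add(Rational(-13, 3), Mul(-1, u)), -1)))
Mul(-1, Function('z')(Add(23, -43), Function('w')(0, 1))) = Mul(-1, Mul(-9, Pow(Add(13, Mul(3, Add(Mul(Rational(1, 9), 1), Mul(Rational(1, 9), 0)))), -1))) = Mul(-1, Mul(-9, Pow(Add(13, Mul(3, Add(Rational(1, 9), 0))), -1))) = Mul(-1, Mul(-9, Pow(Add(13, Mul(3, Rational(1, 9))), -1))) = Mul(-1, Mul(-9, Pow(Add(13, Rational(1, 3)), -1))) = Mul(-1, Mul(-9, Pow(Rational(40, 3), -1))) = Mul(-1, Mul(-9, Rational(3, 40))) = Mul(-1, Rational(-27, 40)) = Rational(27, 40)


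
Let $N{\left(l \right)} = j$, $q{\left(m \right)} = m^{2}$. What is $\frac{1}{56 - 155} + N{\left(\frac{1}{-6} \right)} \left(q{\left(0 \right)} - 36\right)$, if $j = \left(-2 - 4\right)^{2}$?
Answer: $- \frac{128305}{99} \approx -1296.0$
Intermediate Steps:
$j = 36$ ($j = \left(-6\right)^{2} = 36$)
$N{\left(l \right)} = 36$
$\frac{1}{56 - 155} + N{\left(\frac{1}{-6} \right)} \left(q{\left(0 \right)} - 36\right) = \frac{1}{56 - 155} + 36 \left(0^{2} - 36\right) = \frac{1}{-99} + 36 \left(0 - 36\right) = - \frac{1}{99} + 36 \left(-36\right) = - \frac{1}{99} - 1296 = - \frac{128305}{99}$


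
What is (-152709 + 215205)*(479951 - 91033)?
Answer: 24305819328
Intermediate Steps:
(-152709 + 215205)*(479951 - 91033) = 62496*388918 = 24305819328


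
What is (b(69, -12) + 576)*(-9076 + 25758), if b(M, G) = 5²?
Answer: 10025882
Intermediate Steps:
b(M, G) = 25
(b(69, -12) + 576)*(-9076 + 25758) = (25 + 576)*(-9076 + 25758) = 601*16682 = 10025882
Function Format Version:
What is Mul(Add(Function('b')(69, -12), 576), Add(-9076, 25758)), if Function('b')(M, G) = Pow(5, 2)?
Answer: 10025882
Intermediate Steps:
Function('b')(M, G) = 25
Mul(Add(Function('b')(69, -12), 576), Add(-9076, 25758)) = Mul(Add(25, 576), Add(-9076, 25758)) = Mul(601, 16682) = 10025882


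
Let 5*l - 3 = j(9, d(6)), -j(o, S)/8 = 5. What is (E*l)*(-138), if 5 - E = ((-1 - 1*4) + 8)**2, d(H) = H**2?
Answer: -20424/5 ≈ -4084.8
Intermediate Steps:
j(o, S) = -40 (j(o, S) = -8*5 = -40)
E = -4 (E = 5 - ((-1 - 1*4) + 8)**2 = 5 - ((-1 - 4) + 8)**2 = 5 - (-5 + 8)**2 = 5 - 1*3**2 = 5 - 1*9 = 5 - 9 = -4)
l = -37/5 (l = 3/5 + (1/5)*(-40) = 3/5 - 8 = -37/5 ≈ -7.4000)
(E*l)*(-138) = -4*(-37/5)*(-138) = (148/5)*(-138) = -20424/5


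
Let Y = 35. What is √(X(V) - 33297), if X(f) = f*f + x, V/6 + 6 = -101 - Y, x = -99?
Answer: 2*√173127 ≈ 832.17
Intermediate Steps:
V = -852 (V = -36 + 6*(-101 - 1*35) = -36 + 6*(-101 - 35) = -36 + 6*(-136) = -36 - 816 = -852)
X(f) = -99 + f² (X(f) = f*f - 99 = f² - 99 = -99 + f²)
√(X(V) - 33297) = √((-99 + (-852)²) - 33297) = √((-99 + 725904) - 33297) = √(725805 - 33297) = √692508 = 2*√173127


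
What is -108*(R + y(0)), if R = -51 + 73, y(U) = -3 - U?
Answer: -2052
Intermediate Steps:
R = 22
-108*(R + y(0)) = -108*(22 + (-3 - 1*0)) = -108*(22 + (-3 + 0)) = -108*(22 - 3) = -108*19 = -2052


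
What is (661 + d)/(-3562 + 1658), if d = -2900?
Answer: 2239/1904 ≈ 1.1759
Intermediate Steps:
(661 + d)/(-3562 + 1658) = (661 - 2900)/(-3562 + 1658) = -2239/(-1904) = -2239*(-1/1904) = 2239/1904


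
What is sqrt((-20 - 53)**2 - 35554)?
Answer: 5*I*sqrt(1209) ≈ 173.85*I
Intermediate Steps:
sqrt((-20 - 53)**2 - 35554) = sqrt((-73)**2 - 35554) = sqrt(5329 - 35554) = sqrt(-30225) = 5*I*sqrt(1209)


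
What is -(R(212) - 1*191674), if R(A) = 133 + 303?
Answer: 191238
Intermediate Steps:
R(A) = 436
-(R(212) - 1*191674) = -(436 - 1*191674) = -(436 - 191674) = -1*(-191238) = 191238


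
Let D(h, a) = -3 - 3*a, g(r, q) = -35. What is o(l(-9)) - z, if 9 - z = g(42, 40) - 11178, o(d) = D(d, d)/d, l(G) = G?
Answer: -33674/3 ≈ -11225.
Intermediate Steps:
o(d) = (-3 - 3*d)/d
z = 11222 (z = 9 - (-35 - 11178) = 9 - 1*(-11213) = 9 + 11213 = 11222)
o(l(-9)) - z = (-3 - 3/(-9)) - 1*11222 = (-3 - 3*(-⅑)) - 11222 = (-3 + ⅓) - 11222 = -8/3 - 11222 = -33674/3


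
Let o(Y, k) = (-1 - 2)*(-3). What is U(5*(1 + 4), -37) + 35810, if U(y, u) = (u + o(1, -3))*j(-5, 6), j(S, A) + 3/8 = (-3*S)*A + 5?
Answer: 66321/2 ≈ 33161.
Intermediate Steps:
o(Y, k) = 9 (o(Y, k) = -3*(-3) = 9)
j(S, A) = 37/8 - 3*A*S (j(S, A) = -3/8 + ((-3*S)*A + 5) = -3/8 + (-3*A*S + 5) = -3/8 + (5 - 3*A*S) = 37/8 - 3*A*S)
U(y, u) = 6813/8 + 757*u/8 (U(y, u) = (u + 9)*(37/8 - 3*6*(-5)) = (9 + u)*(37/8 + 90) = (9 + u)*(757/8) = 6813/8 + 757*u/8)
U(5*(1 + 4), -37) + 35810 = (6813/8 + (757/8)*(-37)) + 35810 = (6813/8 - 28009/8) + 35810 = -5299/2 + 35810 = 66321/2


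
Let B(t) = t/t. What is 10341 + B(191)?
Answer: 10342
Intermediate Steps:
B(t) = 1
10341 + B(191) = 10341 + 1 = 10342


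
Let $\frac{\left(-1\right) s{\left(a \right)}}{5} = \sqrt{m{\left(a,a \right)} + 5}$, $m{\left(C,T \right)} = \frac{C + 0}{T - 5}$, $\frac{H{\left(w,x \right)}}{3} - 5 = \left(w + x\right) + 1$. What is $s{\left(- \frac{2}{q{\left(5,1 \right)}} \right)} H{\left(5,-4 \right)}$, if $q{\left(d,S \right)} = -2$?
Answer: $- \frac{105 \sqrt{19}}{2} \approx -228.84$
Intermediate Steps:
$H{\left(w,x \right)} = 18 + 3 w + 3 x$ ($H{\left(w,x \right)} = 15 + 3 \left(\left(w + x\right) + 1\right) = 15 + 3 \left(1 + w + x\right) = 15 + \left(3 + 3 w + 3 x\right) = 18 + 3 w + 3 x$)
$m{\left(C,T \right)} = \frac{C}{-5 + T}$
$s{\left(a \right)} = - 5 \sqrt{5 + \frac{a}{-5 + a}}$ ($s{\left(a \right)} = - 5 \sqrt{\frac{a}{-5 + a} + 5} = - 5 \sqrt{5 + \frac{a}{-5 + a}}$)
$s{\left(- \frac{2}{q{\left(5,1 \right)}} \right)} H{\left(5,-4 \right)} = - 5 \sqrt{\frac{-25 + 6 \left(- \frac{2}{-2}\right)}{-5 - \frac{2}{-2}}} \left(18 + 3 \cdot 5 + 3 \left(-4\right)\right) = - 5 \sqrt{\frac{-25 + 6 \left(\left(-2\right) \left(- \frac{1}{2}\right)\right)}{-5 - -1}} \left(18 + 15 - 12\right) = - 5 \sqrt{\frac{-25 + 6 \cdot 1}{-5 + 1}} \cdot 21 = - 5 \sqrt{\frac{-25 + 6}{-4}} \cdot 21 = - 5 \sqrt{\left(- \frac{1}{4}\right) \left(-19\right)} 21 = - 5 \sqrt{\frac{19}{4}} \cdot 21 = - 5 \frac{\sqrt{19}}{2} \cdot 21 = - \frac{5 \sqrt{19}}{2} \cdot 21 = - \frac{105 \sqrt{19}}{2}$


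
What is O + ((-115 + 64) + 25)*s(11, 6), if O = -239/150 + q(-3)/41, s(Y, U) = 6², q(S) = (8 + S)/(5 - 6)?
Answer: -5766949/6150 ≈ -937.71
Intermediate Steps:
q(S) = -8 - S (q(S) = (8 + S)/(-1) = (8 + S)*(-1) = -8 - S)
s(Y, U) = 36
O = -10549/6150 (O = -239/150 + (-8 - 1*(-3))/41 = -239*1/150 + (-8 + 3)*(1/41) = -239/150 - 5*1/41 = -239/150 - 5/41 = -10549/6150 ≈ -1.7153)
O + ((-115 + 64) + 25)*s(11, 6) = -10549/6150 + ((-115 + 64) + 25)*36 = -10549/6150 + (-51 + 25)*36 = -10549/6150 - 26*36 = -10549/6150 - 936 = -5766949/6150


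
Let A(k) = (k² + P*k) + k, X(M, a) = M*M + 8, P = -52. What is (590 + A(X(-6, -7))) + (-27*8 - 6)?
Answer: 60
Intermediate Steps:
X(M, a) = 8 + M² (X(M, a) = M² + 8 = 8 + M²)
A(k) = k² - 51*k (A(k) = (k² - 52*k) + k = k² - 51*k)
(590 + A(X(-6, -7))) + (-27*8 - 6) = (590 + (8 + (-6)²)*(-51 + (8 + (-6)²))) + (-27*8 - 6) = (590 + (8 + 36)*(-51 + (8 + 36))) + (-216 - 6) = (590 + 44*(-51 + 44)) - 222 = (590 + 44*(-7)) - 222 = (590 - 308) - 222 = 282 - 222 = 60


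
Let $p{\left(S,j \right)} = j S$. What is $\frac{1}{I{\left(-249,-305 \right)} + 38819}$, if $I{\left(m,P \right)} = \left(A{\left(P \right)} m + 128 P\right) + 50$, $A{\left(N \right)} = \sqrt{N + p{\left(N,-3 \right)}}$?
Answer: $\frac{19}{4199041} - \frac{83 \sqrt{610}}{12597123} \approx -0.00015821$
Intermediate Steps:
$p{\left(S,j \right)} = S j$
$A{\left(N \right)} = \sqrt{2} \sqrt{- N}$ ($A{\left(N \right)} = \sqrt{N + N \left(-3\right)} = \sqrt{N - 3 N} = \sqrt{- 2 N} = \sqrt{2} \sqrt{- N}$)
$I{\left(m,P \right)} = 50 + 128 P + m \sqrt{2} \sqrt{- P}$ ($I{\left(m,P \right)} = \left(\sqrt{2} \sqrt{- P} m + 128 P\right) + 50 = \left(m \sqrt{2} \sqrt{- P} + 128 P\right) + 50 = \left(128 P + m \sqrt{2} \sqrt{- P}\right) + 50 = 50 + 128 P + m \sqrt{2} \sqrt{- P}$)
$\frac{1}{I{\left(-249,-305 \right)} + 38819} = \frac{1}{\left(50 + 128 \left(-305\right) - 249 \sqrt{2} \sqrt{\left(-1\right) \left(-305\right)}\right) + 38819} = \frac{1}{\left(50 - 39040 - 249 \sqrt{2} \sqrt{305}\right) + 38819} = \frac{1}{\left(50 - 39040 - 249 \sqrt{610}\right) + 38819} = \frac{1}{\left(-38990 - 249 \sqrt{610}\right) + 38819} = \frac{1}{-171 - 249 \sqrt{610}}$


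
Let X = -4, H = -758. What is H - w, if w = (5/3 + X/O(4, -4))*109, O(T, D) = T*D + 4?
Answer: -976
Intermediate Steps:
O(T, D) = 4 + D*T (O(T, D) = D*T + 4 = 4 + D*T)
w = 218 (w = (5/3 - 4/(4 - 4*4))*109 = (5*(⅓) - 4/(4 - 16))*109 = (5/3 - 4/(-12))*109 = (5/3 - 4*(-1/12))*109 = (5/3 + ⅓)*109 = 2*109 = 218)
H - w = -758 - 1*218 = -758 - 218 = -976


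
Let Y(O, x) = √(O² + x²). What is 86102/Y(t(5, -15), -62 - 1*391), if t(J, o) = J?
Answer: 43051*√205234/102617 ≈ 190.06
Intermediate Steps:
86102/Y(t(5, -15), -62 - 1*391) = 86102/(√(5² + (-62 - 1*391)²)) = 86102/(√(25 + (-62 - 391)²)) = 86102/(√(25 + (-453)²)) = 86102/(√(25 + 205209)) = 86102/(√205234) = 86102*(√205234/205234) = 43051*√205234/102617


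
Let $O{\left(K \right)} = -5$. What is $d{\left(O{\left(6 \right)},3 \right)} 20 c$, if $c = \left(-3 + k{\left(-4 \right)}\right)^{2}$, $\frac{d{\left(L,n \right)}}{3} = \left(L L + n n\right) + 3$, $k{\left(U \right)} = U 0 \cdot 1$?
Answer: $19980$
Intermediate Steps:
$k{\left(U \right)} = 0$ ($k{\left(U \right)} = 0 \cdot 1 = 0$)
$d{\left(L,n \right)} = 9 + 3 L^{2} + 3 n^{2}$ ($d{\left(L,n \right)} = 3 \left(\left(L L + n n\right) + 3\right) = 3 \left(\left(L^{2} + n^{2}\right) + 3\right) = 3 \left(3 + L^{2} + n^{2}\right) = 9 + 3 L^{2} + 3 n^{2}$)
$c = 9$ ($c = \left(-3 + 0\right)^{2} = \left(-3\right)^{2} = 9$)
$d{\left(O{\left(6 \right)},3 \right)} 20 c = \left(9 + 3 \left(-5\right)^{2} + 3 \cdot 3^{2}\right) 20 \cdot 9 = \left(9 + 3 \cdot 25 + 3 \cdot 9\right) 20 \cdot 9 = \left(9 + 75 + 27\right) 20 \cdot 9 = 111 \cdot 20 \cdot 9 = 2220 \cdot 9 = 19980$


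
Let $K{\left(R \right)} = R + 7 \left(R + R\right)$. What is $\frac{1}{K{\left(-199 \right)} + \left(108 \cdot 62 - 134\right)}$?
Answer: $\frac{1}{3577} \approx 0.00027956$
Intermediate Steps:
$K{\left(R \right)} = 15 R$ ($K{\left(R \right)} = R + 7 \cdot 2 R = R + 14 R = 15 R$)
$\frac{1}{K{\left(-199 \right)} + \left(108 \cdot 62 - 134\right)} = \frac{1}{15 \left(-199\right) + \left(108 \cdot 62 - 134\right)} = \frac{1}{-2985 + \left(6696 - 134\right)} = \frac{1}{-2985 + 6562} = \frac{1}{3577}$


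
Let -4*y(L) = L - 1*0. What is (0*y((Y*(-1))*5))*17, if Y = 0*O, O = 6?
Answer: 0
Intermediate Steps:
Y = 0 (Y = 0*6 = 0)
y(L) = -L/4 (y(L) = -(L - 1*0)/4 = -(L + 0)/4 = -L/4)
(0*y((Y*(-1))*5))*17 = (0*(-0*(-1)*5/4))*17 = (0*(-0*5))*17 = (0*(-¼*0))*17 = (0*0)*17 = 0*17 = 0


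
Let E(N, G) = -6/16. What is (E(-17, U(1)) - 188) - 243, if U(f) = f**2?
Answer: -3451/8 ≈ -431.38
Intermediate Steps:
E(N, G) = -3/8 (E(N, G) = -6*1/16 = -3/8)
(E(-17, U(1)) - 188) - 243 = (-3/8 - 188) - 243 = -1507/8 - 243 = -3451/8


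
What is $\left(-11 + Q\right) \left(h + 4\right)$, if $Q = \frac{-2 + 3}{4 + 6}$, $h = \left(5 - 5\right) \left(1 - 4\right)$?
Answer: $- \frac{218}{5} \approx -43.6$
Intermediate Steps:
$h = 0$ ($h = 0 \left(-3\right) = 0$)
$Q = \frac{1}{10}$ ($Q = 1 \cdot \frac{1}{10} = \frac{1}{10} \approx 0.1$)
$\left(-11 + Q\right) \left(h + 4\right) = \left(-11 + \frac{1}{10}\right) \left(0 + 4\right) = \left(- \frac{109}{10}\right) 4 = - \frac{218}{5}$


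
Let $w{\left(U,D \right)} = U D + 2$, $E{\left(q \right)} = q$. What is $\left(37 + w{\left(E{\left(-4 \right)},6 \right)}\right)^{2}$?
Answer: $225$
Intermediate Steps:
$w{\left(U,D \right)} = 2 + D U$ ($w{\left(U,D \right)} = D U + 2 = 2 + D U$)
$\left(37 + w{\left(E{\left(-4 \right)},6 \right)}\right)^{2} = \left(37 + \left(2 + 6 \left(-4\right)\right)\right)^{2} = \left(37 + \left(2 - 24\right)\right)^{2} = \left(37 - 22\right)^{2} = 15^{2} = 225$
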